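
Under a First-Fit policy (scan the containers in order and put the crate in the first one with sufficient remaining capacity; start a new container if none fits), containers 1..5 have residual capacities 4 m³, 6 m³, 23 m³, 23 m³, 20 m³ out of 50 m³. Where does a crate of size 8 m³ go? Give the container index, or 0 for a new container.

3

Containers with room: container 3 (23 m³), container 4 (23 m³), container 5 (20 m³).
The first with room is container 3.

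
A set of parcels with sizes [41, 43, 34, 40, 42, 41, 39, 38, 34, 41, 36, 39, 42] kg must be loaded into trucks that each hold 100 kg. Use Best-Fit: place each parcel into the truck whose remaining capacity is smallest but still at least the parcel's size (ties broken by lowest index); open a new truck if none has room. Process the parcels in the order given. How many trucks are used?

41 kg → truck 1 (remaining 59 kg)
43 kg → truck 1 (remaining 16 kg)
34 kg → truck 2 (remaining 66 kg)
40 kg → truck 2 (remaining 26 kg)
42 kg → truck 3 (remaining 58 kg)
41 kg → truck 3 (remaining 17 kg)
39 kg → truck 4 (remaining 61 kg)
38 kg → truck 4 (remaining 23 kg)
34 kg → truck 5 (remaining 66 kg)
41 kg → truck 5 (remaining 25 kg)
36 kg → truck 6 (remaining 64 kg)
39 kg → truck 6 (remaining 25 kg)
42 kg → truck 7 (remaining 58 kg)
Final trucks: [41,43] [34,40] [42,41] [39,38] [34,41] [36,39] [42].

7 trucks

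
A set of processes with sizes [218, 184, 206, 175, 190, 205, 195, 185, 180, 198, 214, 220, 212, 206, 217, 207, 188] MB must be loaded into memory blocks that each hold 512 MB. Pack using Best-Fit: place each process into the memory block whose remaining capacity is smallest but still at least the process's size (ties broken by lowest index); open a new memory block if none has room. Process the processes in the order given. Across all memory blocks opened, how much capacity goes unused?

1208

218 MB → memory block 1 (remaining 294 MB)
184 MB → memory block 1 (remaining 110 MB)
206 MB → memory block 2 (remaining 306 MB)
175 MB → memory block 2 (remaining 131 MB)
190 MB → memory block 3 (remaining 322 MB)
205 MB → memory block 3 (remaining 117 MB)
195 MB → memory block 4 (remaining 317 MB)
185 MB → memory block 4 (remaining 132 MB)
180 MB → memory block 5 (remaining 332 MB)
198 MB → memory block 5 (remaining 134 MB)
214 MB → memory block 6 (remaining 298 MB)
220 MB → memory block 6 (remaining 78 MB)
212 MB → memory block 7 (remaining 300 MB)
206 MB → memory block 7 (remaining 94 MB)
217 MB → memory block 8 (remaining 295 MB)
207 MB → memory block 8 (remaining 88 MB)
188 MB → memory block 9 (remaining 324 MB)
9 memory blocks × 512 MB = 4608 MB; used 3400 MB; unused 1208 MB.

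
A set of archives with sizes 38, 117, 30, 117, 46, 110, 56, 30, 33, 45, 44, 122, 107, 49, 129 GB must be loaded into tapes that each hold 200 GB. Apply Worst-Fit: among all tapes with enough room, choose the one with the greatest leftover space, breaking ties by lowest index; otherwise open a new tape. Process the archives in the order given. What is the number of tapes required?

6

Put 38 GB in tape 1; 162 GB remain.
Put 117 GB in tape 1; 45 GB remain.
Put 30 GB in tape 1; 15 GB remain.
Put 117 GB in tape 2; 83 GB remain.
Put 46 GB in tape 2; 37 GB remain.
Put 110 GB in tape 3; 90 GB remain.
Put 56 GB in tape 3; 34 GB remain.
Put 30 GB in tape 2; 7 GB remain.
Put 33 GB in tape 3; 1 GB remain.
Put 45 GB in tape 4; 155 GB remain.
Put 44 GB in tape 4; 111 GB remain.
Put 122 GB in tape 5; 78 GB remain.
Put 107 GB in tape 4; 4 GB remain.
Put 49 GB in tape 5; 29 GB remain.
Put 129 GB in tape 6; 71 GB remain.
Final tapes: [38,117,30] [117,46,30] [110,56,33] [45,44,107] [122,49] [129].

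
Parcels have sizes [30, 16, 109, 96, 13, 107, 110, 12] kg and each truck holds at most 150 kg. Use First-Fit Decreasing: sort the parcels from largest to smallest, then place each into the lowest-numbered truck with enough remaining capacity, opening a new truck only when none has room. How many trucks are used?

Sorted descending: 110, 109, 107, 96, 30, 16, 13, 12.
truck 1: place 110 kg, 40 kg left
truck 2: place 109 kg, 41 kg left
truck 3: place 107 kg, 43 kg left
truck 4: place 96 kg, 54 kg left
truck 1: place 30 kg, 10 kg left
truck 2: place 16 kg, 25 kg left
truck 2: place 13 kg, 12 kg left
truck 2: place 12 kg, 0 kg left

4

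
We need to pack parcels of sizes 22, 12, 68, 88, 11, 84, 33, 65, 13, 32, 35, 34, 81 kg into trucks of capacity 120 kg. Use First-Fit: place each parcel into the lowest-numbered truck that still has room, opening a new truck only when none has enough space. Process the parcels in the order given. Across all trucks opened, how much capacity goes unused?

truck 1: place 22 kg, 98 kg left
truck 1: place 12 kg, 86 kg left
truck 1: place 68 kg, 18 kg left
truck 2: place 88 kg, 32 kg left
truck 1: place 11 kg, 7 kg left
truck 3: place 84 kg, 36 kg left
truck 3: place 33 kg, 3 kg left
truck 4: place 65 kg, 55 kg left
truck 2: place 13 kg, 19 kg left
truck 4: place 32 kg, 23 kg left
truck 5: place 35 kg, 85 kg left
truck 5: place 34 kg, 51 kg left
truck 6: place 81 kg, 39 kg left
6 trucks × 120 kg = 720 kg; used 578 kg; unused 142 kg.

142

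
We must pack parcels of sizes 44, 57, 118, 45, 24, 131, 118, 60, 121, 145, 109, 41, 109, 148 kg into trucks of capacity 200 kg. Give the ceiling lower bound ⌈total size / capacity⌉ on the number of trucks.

7 trucks

Total size = 44 + 57 + 118 + 45 + 24 + 131 + 118 + 60 + 121 + 145 + 109 + 41 + 109 + 148 = 1270 kg.
⌈1270 / 200⌉ = 7.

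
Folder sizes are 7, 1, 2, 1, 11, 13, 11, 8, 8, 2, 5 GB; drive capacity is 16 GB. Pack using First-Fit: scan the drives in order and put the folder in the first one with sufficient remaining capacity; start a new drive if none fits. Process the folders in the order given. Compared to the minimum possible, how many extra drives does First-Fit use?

First-Fit: [7,1,2,1,2] [11,5] [13] [11] [8,8] → 5 drives.
Total size 69 GB; any packing needs at least ⌈69/16⌉ = 5 drives.
So 5 is already optimal.

0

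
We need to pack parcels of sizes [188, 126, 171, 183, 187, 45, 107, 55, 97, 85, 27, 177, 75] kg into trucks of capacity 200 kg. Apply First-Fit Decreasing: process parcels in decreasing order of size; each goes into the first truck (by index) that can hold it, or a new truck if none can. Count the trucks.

9

Sorted descending: 188, 187, 183, 177, 171, 126, 107, 97, 85, 75, 55, 45, 27.
188 kg → truck 1 (remaining 12 kg)
187 kg → truck 2 (remaining 13 kg)
183 kg → truck 3 (remaining 17 kg)
177 kg → truck 4 (remaining 23 kg)
171 kg → truck 5 (remaining 29 kg)
126 kg → truck 6 (remaining 74 kg)
107 kg → truck 7 (remaining 93 kg)
97 kg → truck 8 (remaining 103 kg)
85 kg → truck 7 (remaining 8 kg)
75 kg → truck 8 (remaining 28 kg)
55 kg → truck 6 (remaining 19 kg)
45 kg → truck 9 (remaining 155 kg)
27 kg → truck 5 (remaining 2 kg)
Final trucks: [188] [187] [183] [177] [171,27] [126,55] [107,85] [97,75] [45].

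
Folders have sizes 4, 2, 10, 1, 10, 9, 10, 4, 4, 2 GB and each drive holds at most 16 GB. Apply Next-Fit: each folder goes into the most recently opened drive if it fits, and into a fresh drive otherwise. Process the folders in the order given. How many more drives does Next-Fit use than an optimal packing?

Next-Fit: [4,2,10] [1,10] [9] [10,4] [4,2] → 5 drives.
Total size 56 GB; any packing needs at least ⌈56/16⌉ = 4 drives.
An optimal packing achieves that bound: [10,4,2] [10,4,2] [10,4,1] [9] → 4 drives.
Excess: 5 − 4 = 1.

1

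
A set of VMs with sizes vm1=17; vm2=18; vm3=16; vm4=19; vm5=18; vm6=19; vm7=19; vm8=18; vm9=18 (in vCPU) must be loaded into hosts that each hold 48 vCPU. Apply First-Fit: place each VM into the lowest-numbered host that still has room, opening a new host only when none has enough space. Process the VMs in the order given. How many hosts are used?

Put vm1 (17 vCPU) in host 1; 31 vCPU remain.
Put vm2 (18 vCPU) in host 1; 13 vCPU remain.
Put vm3 (16 vCPU) in host 2; 32 vCPU remain.
Put vm4 (19 vCPU) in host 2; 13 vCPU remain.
Put vm5 (18 vCPU) in host 3; 30 vCPU remain.
Put vm6 (19 vCPU) in host 3; 11 vCPU remain.
Put vm7 (19 vCPU) in host 4; 29 vCPU remain.
Put vm8 (18 vCPU) in host 4; 11 vCPU remain.
Put vm9 (18 vCPU) in host 5; 30 vCPU remain.
Final hosts: [17,18] [16,19] [18,19] [19,18] [18].

5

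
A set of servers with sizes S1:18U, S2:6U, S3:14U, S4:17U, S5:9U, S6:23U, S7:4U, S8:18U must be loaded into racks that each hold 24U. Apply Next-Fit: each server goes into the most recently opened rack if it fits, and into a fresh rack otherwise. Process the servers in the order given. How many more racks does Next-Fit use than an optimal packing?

Next-Fit: [18,6] [14] [17] [9] [23] [4,18] → 6 racks.
Total size 109U; any packing needs at least ⌈109/24⌉ = 5 racks.
An optimal packing achieves that bound: [23] [18,6] [18,4] [17] [14,9] → 5 racks.
Excess: 6 − 5 = 1.

1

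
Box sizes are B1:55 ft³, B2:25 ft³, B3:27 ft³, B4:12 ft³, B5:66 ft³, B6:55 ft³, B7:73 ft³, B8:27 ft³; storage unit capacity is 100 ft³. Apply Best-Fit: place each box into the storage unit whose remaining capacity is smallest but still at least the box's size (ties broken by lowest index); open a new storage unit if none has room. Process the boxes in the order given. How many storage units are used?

4

B1 (55 ft³) → storage unit 1 (remaining 45 ft³)
B2 (25 ft³) → storage unit 1 (remaining 20 ft³)
B3 (27 ft³) → storage unit 2 (remaining 73 ft³)
B4 (12 ft³) → storage unit 1 (remaining 8 ft³)
B5 (66 ft³) → storage unit 2 (remaining 7 ft³)
B6 (55 ft³) → storage unit 3 (remaining 45 ft³)
B7 (73 ft³) → storage unit 4 (remaining 27 ft³)
B8 (27 ft³) → storage unit 4 (remaining 0 ft³)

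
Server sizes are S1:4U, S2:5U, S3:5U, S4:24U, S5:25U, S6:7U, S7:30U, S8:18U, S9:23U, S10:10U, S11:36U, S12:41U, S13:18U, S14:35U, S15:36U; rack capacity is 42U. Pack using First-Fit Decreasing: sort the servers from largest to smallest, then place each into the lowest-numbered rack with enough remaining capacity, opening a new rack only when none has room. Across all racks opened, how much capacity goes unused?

Sorted descending: 41, 36, 36, 35, 30, 25, 24, 23, 18, 18, 10, 7, 5, 5, 4.
rack 1: place 41U, 1U left
rack 2: place 36U, 6U left
rack 3: place 36U, 6U left
rack 4: place 35U, 7U left
rack 5: place 30U, 12U left
rack 6: place 25U, 17U left
rack 7: place 24U, 18U left
rack 8: place 23U, 19U left
rack 7: place 18U, 0U left
rack 8: place 18U, 1U left
rack 5: place 10U, 2U left
rack 4: place 7U, 0U left
rack 2: place 5U, 1U left
rack 3: place 5U, 1U left
rack 6: place 4U, 13U left
8 racks × 42U = 336U; used 317U; unused 19U.

19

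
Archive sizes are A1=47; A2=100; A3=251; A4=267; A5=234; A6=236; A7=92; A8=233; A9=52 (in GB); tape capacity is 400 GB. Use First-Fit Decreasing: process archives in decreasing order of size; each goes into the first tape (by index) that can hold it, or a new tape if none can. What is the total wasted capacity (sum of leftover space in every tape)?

488

Sorted descending: 267, 251, 236, 234, 233, 100, 92, 52, 47.
Put 267 GB in tape 1; 133 GB remain.
Put 251 GB in tape 2; 149 GB remain.
Put 236 GB in tape 3; 164 GB remain.
Put 234 GB in tape 4; 166 GB remain.
Put 233 GB in tape 5; 167 GB remain.
Put 100 GB in tape 1; 33 GB remain.
Put 92 GB in tape 2; 57 GB remain.
Put 52 GB in tape 2; 5 GB remain.
Put 47 GB in tape 3; 117 GB remain.
5 tapes × 400 GB = 2000 GB; used 1512 GB; unused 488 GB.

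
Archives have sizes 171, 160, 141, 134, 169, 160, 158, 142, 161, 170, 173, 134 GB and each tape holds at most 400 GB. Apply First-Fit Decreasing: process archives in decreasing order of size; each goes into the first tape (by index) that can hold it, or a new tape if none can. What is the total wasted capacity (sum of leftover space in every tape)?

527

Sorted descending: 173, 171, 170, 169, 161, 160, 160, 158, 142, 141, 134, 134.
173 GB → tape 1 (remaining 227 GB)
171 GB → tape 1 (remaining 56 GB)
170 GB → tape 2 (remaining 230 GB)
169 GB → tape 2 (remaining 61 GB)
161 GB → tape 3 (remaining 239 GB)
160 GB → tape 3 (remaining 79 GB)
160 GB → tape 4 (remaining 240 GB)
158 GB → tape 4 (remaining 82 GB)
142 GB → tape 5 (remaining 258 GB)
141 GB → tape 5 (remaining 117 GB)
134 GB → tape 6 (remaining 266 GB)
134 GB → tape 6 (remaining 132 GB)
6 tapes × 400 GB = 2400 GB; used 1873 GB; unused 527 GB.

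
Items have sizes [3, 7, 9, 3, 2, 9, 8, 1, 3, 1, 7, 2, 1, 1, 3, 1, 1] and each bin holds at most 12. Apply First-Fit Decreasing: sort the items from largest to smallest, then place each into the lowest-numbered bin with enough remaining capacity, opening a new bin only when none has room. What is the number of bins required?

6 bins

Sorted descending: 9, 9, 8, 7, 7, 3, 3, 3, 3, 2, 2, 1, 1, 1, 1, 1, 1.
9 → bin 1 (remaining 3)
9 → bin 2 (remaining 3)
8 → bin 3 (remaining 4)
7 → bin 4 (remaining 5)
7 → bin 5 (remaining 5)
3 → bin 1 (remaining 0)
3 → bin 2 (remaining 0)
3 → bin 3 (remaining 1)
3 → bin 4 (remaining 2)
2 → bin 4 (remaining 0)
2 → bin 5 (remaining 3)
1 → bin 3 (remaining 0)
1 → bin 5 (remaining 2)
1 → bin 5 (remaining 1)
1 → bin 5 (remaining 0)
1 → bin 6 (remaining 11)
1 → bin 6 (remaining 10)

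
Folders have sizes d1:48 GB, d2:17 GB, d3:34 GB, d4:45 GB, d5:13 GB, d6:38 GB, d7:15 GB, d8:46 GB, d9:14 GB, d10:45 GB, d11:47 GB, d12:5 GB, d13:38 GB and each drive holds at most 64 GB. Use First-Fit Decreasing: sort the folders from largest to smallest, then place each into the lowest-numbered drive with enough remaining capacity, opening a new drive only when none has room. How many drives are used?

8

Sorted descending: 48, 47, 46, 45, 45, 38, 38, 34, 17, 15, 14, 13, 5.
drive 1: place 48 GB, 16 GB left
drive 2: place 47 GB, 17 GB left
drive 3: place 46 GB, 18 GB left
drive 4: place 45 GB, 19 GB left
drive 5: place 45 GB, 19 GB left
drive 6: place 38 GB, 26 GB left
drive 7: place 38 GB, 26 GB left
drive 8: place 34 GB, 30 GB left
drive 2: place 17 GB, 0 GB left
drive 1: place 15 GB, 1 GB left
drive 3: place 14 GB, 4 GB left
drive 4: place 13 GB, 6 GB left
drive 4: place 5 GB, 1 GB left
Final drives: [48,15] [47,17] [46,14] [45,13,5] [45] [38] [38] [34].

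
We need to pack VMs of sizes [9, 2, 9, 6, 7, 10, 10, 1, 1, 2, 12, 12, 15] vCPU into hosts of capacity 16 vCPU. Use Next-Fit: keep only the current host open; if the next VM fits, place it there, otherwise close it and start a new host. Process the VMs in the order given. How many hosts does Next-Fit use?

Put 9 vCPU in host 1; 7 vCPU remain.
Put 2 vCPU in host 1; 5 vCPU remain.
Put 9 vCPU in host 2; 7 vCPU remain.
Put 6 vCPU in host 2; 1 vCPU remain.
Put 7 vCPU in host 3; 9 vCPU remain.
Put 10 vCPU in host 4; 6 vCPU remain.
Put 10 vCPU in host 5; 6 vCPU remain.
Put 1 vCPU in host 5; 5 vCPU remain.
Put 1 vCPU in host 5; 4 vCPU remain.
Put 2 vCPU in host 5; 2 vCPU remain.
Put 12 vCPU in host 6; 4 vCPU remain.
Put 12 vCPU in host 7; 4 vCPU remain.
Put 15 vCPU in host 8; 1 vCPU remain.
Final hosts: [9,2] [9,6] [7] [10] [10,1,1,2] [12] [12] [15].

8 hosts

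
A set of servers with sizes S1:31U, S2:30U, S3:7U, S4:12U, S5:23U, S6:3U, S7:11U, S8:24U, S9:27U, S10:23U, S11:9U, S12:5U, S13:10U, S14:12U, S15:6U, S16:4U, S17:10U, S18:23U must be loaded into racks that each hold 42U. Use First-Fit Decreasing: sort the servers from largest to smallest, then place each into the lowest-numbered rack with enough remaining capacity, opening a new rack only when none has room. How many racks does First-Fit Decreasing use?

7

Sorted descending: 31, 30, 27, 24, 23, 23, 23, 12, 12, 11, 10, 10, 9, 7, 6, 5, 4, 3.
rack 1: place 31U, 11U left
rack 2: place 30U, 12U left
rack 3: place 27U, 15U left
rack 4: place 24U, 18U left
rack 5: place 23U, 19U left
rack 6: place 23U, 19U left
rack 7: place 23U, 19U left
rack 2: place 12U, 0U left
rack 3: place 12U, 3U left
rack 1: place 11U, 0U left
rack 4: place 10U, 8U left
rack 5: place 10U, 9U left
rack 5: place 9U, 0U left
rack 4: place 7U, 1U left
rack 6: place 6U, 13U left
rack 6: place 5U, 8U left
rack 6: place 4U, 4U left
rack 3: place 3U, 0U left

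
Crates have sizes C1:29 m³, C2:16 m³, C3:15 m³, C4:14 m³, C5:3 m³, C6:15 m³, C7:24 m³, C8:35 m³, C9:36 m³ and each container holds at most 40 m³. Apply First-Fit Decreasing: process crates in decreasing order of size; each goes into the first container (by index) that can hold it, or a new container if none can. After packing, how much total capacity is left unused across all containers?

53

Sorted descending: 36, 35, 29, 24, 16, 15, 15, 14, 3.
Put 36 m³ in container 1; 4 m³ remain.
Put 35 m³ in container 2; 5 m³ remain.
Put 29 m³ in container 3; 11 m³ remain.
Put 24 m³ in container 4; 16 m³ remain.
Put 16 m³ in container 4; 0 m³ remain.
Put 15 m³ in container 5; 25 m³ remain.
Put 15 m³ in container 5; 10 m³ remain.
Put 14 m³ in container 6; 26 m³ remain.
Put 3 m³ in container 1; 1 m³ remain.
6 containers × 40 m³ = 240 m³; used 187 m³; unused 53 m³.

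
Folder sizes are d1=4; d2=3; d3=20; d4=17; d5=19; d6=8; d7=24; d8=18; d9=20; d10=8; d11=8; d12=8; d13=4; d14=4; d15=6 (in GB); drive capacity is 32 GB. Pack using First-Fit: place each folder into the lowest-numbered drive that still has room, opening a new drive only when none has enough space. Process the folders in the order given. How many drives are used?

6 drives

Put d1 (4 GB) in drive 1; 28 GB remain.
Put d2 (3 GB) in drive 1; 25 GB remain.
Put d3 (20 GB) in drive 1; 5 GB remain.
Put d4 (17 GB) in drive 2; 15 GB remain.
Put d5 (19 GB) in drive 3; 13 GB remain.
Put d6 (8 GB) in drive 2; 7 GB remain.
Put d7 (24 GB) in drive 4; 8 GB remain.
Put d8 (18 GB) in drive 5; 14 GB remain.
Put d9 (20 GB) in drive 6; 12 GB remain.
Put d10 (8 GB) in drive 3; 5 GB remain.
Put d11 (8 GB) in drive 4; 0 GB remain.
Put d12 (8 GB) in drive 5; 6 GB remain.
Put d13 (4 GB) in drive 1; 1 GB remain.
Put d14 (4 GB) in drive 2; 3 GB remain.
Put d15 (6 GB) in drive 5; 0 GB remain.
Final drives: [4,3,20,4] [17,8,4] [19,8] [24,8] [18,8,6] [20].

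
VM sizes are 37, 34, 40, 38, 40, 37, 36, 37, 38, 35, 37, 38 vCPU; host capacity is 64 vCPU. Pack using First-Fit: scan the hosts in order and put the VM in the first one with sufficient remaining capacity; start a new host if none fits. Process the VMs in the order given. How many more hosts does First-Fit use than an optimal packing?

0

First-Fit: [37] [34] [40] [38] [40] [37] [36] [37] [38] [35] [37] [38] → 12 hosts.
12 VMs exceed 32 vCPU (half the capacity), and no two of those can share a host, so at least 12 hosts are needed.
So 12 is already optimal.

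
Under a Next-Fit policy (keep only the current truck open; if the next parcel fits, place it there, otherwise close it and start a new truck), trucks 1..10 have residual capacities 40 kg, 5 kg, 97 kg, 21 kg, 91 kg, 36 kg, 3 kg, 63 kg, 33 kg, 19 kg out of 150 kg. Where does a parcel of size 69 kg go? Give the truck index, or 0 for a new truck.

0

Next-Fit only looks at truck 10, which has 19 kg free.
69 kg does not fit, so a new truck is opened.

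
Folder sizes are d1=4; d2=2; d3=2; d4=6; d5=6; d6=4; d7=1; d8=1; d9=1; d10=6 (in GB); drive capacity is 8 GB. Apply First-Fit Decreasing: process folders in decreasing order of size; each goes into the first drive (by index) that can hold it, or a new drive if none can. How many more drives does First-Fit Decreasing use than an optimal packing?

0

First-Fit Decreasing: [6,2] [6,2] [6,1,1] [4,4] [1] → 5 drives.
Total size 33 GB; any packing needs at least ⌈33/8⌉ = 5 drives.
So 5 is already optimal.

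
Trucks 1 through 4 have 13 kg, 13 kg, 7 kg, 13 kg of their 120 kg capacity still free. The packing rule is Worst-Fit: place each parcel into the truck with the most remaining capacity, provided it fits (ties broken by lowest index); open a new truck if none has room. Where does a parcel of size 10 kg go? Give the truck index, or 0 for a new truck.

Trucks with room: truck 1 (13 kg), truck 2 (13 kg), truck 4 (13 kg).
Most room is truck 1 with 13 kg free.

1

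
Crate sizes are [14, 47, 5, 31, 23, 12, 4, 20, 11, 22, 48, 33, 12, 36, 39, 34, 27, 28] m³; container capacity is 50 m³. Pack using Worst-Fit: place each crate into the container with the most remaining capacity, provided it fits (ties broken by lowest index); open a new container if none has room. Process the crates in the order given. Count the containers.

Put 14 m³ in container 1; 36 m³ remain.
Put 47 m³ in container 2; 3 m³ remain.
Put 5 m³ in container 1; 31 m³ remain.
Put 31 m³ in container 1; 0 m³ remain.
Put 23 m³ in container 3; 27 m³ remain.
Put 12 m³ in container 3; 15 m³ remain.
Put 4 m³ in container 3; 11 m³ remain.
Put 20 m³ in container 4; 30 m³ remain.
Put 11 m³ in container 4; 19 m³ remain.
Put 22 m³ in container 5; 28 m³ remain.
Put 48 m³ in container 6; 2 m³ remain.
Put 33 m³ in container 7; 17 m³ remain.
Put 12 m³ in container 5; 16 m³ remain.
Put 36 m³ in container 8; 14 m³ remain.
Put 39 m³ in container 9; 11 m³ remain.
Put 34 m³ in container 10; 16 m³ remain.
Put 27 m³ in container 11; 23 m³ remain.
Put 28 m³ in container 12; 22 m³ remain.
Final containers: [14,5,31] [47] [23,12,4] [20,11] [22,12] [48] [33] [36] [39] [34] [27] [28].

12 containers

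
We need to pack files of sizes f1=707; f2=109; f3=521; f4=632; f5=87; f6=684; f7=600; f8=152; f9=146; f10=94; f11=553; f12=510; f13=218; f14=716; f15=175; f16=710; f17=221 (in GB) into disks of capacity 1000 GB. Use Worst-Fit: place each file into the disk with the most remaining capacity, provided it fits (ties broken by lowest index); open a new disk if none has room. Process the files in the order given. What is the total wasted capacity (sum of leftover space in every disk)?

disk 1: place f1 (707 GB), 293 GB left
disk 1: place f2 (109 GB), 184 GB left
disk 2: place f3 (521 GB), 479 GB left
disk 3: place f4 (632 GB), 368 GB left
disk 2: place f5 (87 GB), 392 GB left
disk 4: place f6 (684 GB), 316 GB left
disk 5: place f7 (600 GB), 400 GB left
disk 5: place f8 (152 GB), 248 GB left
disk 2: place f9 (146 GB), 246 GB left
disk 3: place f10 (94 GB), 274 GB left
disk 6: place f11 (553 GB), 447 GB left
disk 7: place f12 (510 GB), 490 GB left
disk 7: place f13 (218 GB), 272 GB left
disk 8: place f14 (716 GB), 284 GB left
disk 6: place f15 (175 GB), 272 GB left
disk 9: place f16 (710 GB), 290 GB left
disk 4: place f17 (221 GB), 95 GB left
9 disks × 1000 GB = 9000 GB; used 6835 GB; unused 2165 GB.

2165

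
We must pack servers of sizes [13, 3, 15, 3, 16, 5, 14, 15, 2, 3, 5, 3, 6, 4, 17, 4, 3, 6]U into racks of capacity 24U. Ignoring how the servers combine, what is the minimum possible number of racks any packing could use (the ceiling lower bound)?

Total size = 13 + 3 + 15 + 3 + 16 + 5 + 14 + 15 + 2 + 3 + 5 + 3 + 6 + 4 + 17 + 4 + 3 + 6 = 137U.
⌈137 / 24⌉ = 6.

6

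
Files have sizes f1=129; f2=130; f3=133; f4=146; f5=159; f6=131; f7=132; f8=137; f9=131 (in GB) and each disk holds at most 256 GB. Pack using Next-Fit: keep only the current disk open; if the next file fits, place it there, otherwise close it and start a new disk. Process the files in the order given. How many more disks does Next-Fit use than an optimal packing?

Next-Fit: [129] [130] [133] [146] [159] [131] [132] [137] [131] → 9 disks.
9 files exceed 128 GB (half the capacity), and no two of those can share a disk, so at least 9 disks are needed.
So 9 is already optimal.

0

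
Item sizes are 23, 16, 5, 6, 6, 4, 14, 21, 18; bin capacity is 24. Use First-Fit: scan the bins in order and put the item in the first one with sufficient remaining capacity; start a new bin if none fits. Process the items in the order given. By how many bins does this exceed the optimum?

1

First-Fit: [23] [16,5] [6,6,4] [14] [21] [18] → 6 bins.
Total size 113; any packing needs at least ⌈113/24⌉ = 5 bins.
An optimal packing achieves that bound: [23] [21] [18,6] [16,6] [14,5,4] → 5 bins.
Excess: 6 − 5 = 1.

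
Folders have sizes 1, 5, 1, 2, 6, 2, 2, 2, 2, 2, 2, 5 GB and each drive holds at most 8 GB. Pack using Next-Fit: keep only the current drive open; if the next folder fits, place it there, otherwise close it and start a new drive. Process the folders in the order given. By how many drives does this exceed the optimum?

Next-Fit: [1,5,1] [2,6] [2,2,2,2] [2,2] [5] → 5 drives.
Total size 32 GB; any packing needs at least ⌈32/8⌉ = 4 drives.
An optimal packing achieves that bound: [6,2] [5,2,1] [5,2,1] [2,2,2,2] → 4 drives.
Excess: 5 − 4 = 1.

1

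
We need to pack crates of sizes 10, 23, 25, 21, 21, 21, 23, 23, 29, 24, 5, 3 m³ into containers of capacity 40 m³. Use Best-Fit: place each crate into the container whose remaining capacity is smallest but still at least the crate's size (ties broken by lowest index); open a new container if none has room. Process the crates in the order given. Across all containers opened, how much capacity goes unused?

132

Put 10 m³ in container 1; 30 m³ remain.
Put 23 m³ in container 1; 7 m³ remain.
Put 25 m³ in container 2; 15 m³ remain.
Put 21 m³ in container 3; 19 m³ remain.
Put 21 m³ in container 4; 19 m³ remain.
Put 21 m³ in container 5; 19 m³ remain.
Put 23 m³ in container 6; 17 m³ remain.
Put 23 m³ in container 7; 17 m³ remain.
Put 29 m³ in container 8; 11 m³ remain.
Put 24 m³ in container 9; 16 m³ remain.
Put 5 m³ in container 1; 2 m³ remain.
Put 3 m³ in container 8; 8 m³ remain.
9 containers × 40 m³ = 360 m³; used 228 m³; unused 132 m³.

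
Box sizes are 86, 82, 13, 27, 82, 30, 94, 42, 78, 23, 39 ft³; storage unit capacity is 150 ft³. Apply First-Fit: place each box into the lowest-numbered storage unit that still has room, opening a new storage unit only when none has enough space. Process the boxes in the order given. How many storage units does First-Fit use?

5

storage unit 1: place 86 ft³, 64 ft³ left
storage unit 2: place 82 ft³, 68 ft³ left
storage unit 1: place 13 ft³, 51 ft³ left
storage unit 1: place 27 ft³, 24 ft³ left
storage unit 3: place 82 ft³, 68 ft³ left
storage unit 2: place 30 ft³, 38 ft³ left
storage unit 4: place 94 ft³, 56 ft³ left
storage unit 3: place 42 ft³, 26 ft³ left
storage unit 5: place 78 ft³, 72 ft³ left
storage unit 1: place 23 ft³, 1 ft³ left
storage unit 4: place 39 ft³, 17 ft³ left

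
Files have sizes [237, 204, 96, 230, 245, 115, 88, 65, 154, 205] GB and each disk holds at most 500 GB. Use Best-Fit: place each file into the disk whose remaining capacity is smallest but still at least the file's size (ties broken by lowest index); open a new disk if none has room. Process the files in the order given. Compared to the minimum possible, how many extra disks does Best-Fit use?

0

Best-Fit: [237,204] [96,230,115] [245,88,65] [154,205] → 4 disks.
Total size 1639 GB; any packing needs at least ⌈1639/500⌉ = 4 disks.
So 4 is already optimal.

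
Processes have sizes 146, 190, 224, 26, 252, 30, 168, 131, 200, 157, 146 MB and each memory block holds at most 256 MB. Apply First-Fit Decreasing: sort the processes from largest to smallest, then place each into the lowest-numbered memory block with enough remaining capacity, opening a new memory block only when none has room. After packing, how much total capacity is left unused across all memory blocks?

Sorted descending: 252, 224, 200, 190, 168, 157, 146, 146, 131, 30, 26.
memory block 1: place 252 MB, 4 MB left
memory block 2: place 224 MB, 32 MB left
memory block 3: place 200 MB, 56 MB left
memory block 4: place 190 MB, 66 MB left
memory block 5: place 168 MB, 88 MB left
memory block 6: place 157 MB, 99 MB left
memory block 7: place 146 MB, 110 MB left
memory block 8: place 146 MB, 110 MB left
memory block 9: place 131 MB, 125 MB left
memory block 2: place 30 MB, 2 MB left
memory block 3: place 26 MB, 30 MB left
9 memory blocks × 256 MB = 2304 MB; used 1670 MB; unused 634 MB.

634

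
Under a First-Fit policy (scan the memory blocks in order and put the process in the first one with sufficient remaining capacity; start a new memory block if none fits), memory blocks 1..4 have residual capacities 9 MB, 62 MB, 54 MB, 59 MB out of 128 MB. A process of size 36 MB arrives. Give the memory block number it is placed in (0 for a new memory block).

Memory blocks with room: memory block 2 (62 MB), memory block 3 (54 MB), memory block 4 (59 MB).
The first with room is memory block 2.

2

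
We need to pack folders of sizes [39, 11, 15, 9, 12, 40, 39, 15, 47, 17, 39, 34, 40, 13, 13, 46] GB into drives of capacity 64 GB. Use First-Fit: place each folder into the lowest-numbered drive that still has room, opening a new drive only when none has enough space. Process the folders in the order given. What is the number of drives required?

39 GB → drive 1 (remaining 25 GB)
11 GB → drive 1 (remaining 14 GB)
15 GB → drive 2 (remaining 49 GB)
9 GB → drive 1 (remaining 5 GB)
12 GB → drive 2 (remaining 37 GB)
40 GB → drive 3 (remaining 24 GB)
39 GB → drive 4 (remaining 25 GB)
15 GB → drive 2 (remaining 22 GB)
47 GB → drive 5 (remaining 17 GB)
17 GB → drive 2 (remaining 5 GB)
39 GB → drive 6 (remaining 25 GB)
34 GB → drive 7 (remaining 30 GB)
40 GB → drive 8 (remaining 24 GB)
13 GB → drive 3 (remaining 11 GB)
13 GB → drive 4 (remaining 12 GB)
46 GB → drive 9 (remaining 18 GB)
Final drives: [39,11,9] [15,12,15,17] [40,13] [39,13] [47] [39] [34] [40] [46].

9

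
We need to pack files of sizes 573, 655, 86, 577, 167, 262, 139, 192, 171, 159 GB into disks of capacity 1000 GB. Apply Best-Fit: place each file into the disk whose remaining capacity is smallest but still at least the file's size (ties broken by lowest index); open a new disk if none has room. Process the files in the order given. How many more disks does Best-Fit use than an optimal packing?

1

Best-Fit: [573,192,171] [655,86,167] [577,262,139] [159] → 4 disks.
Total size 2981 GB; any packing needs at least ⌈2981/1000⌉ = 3 disks.
An optimal packing achieves that bound: [655,192,139] [577,262,159] [573,171,167,86] → 3 disks.
Excess: 4 − 3 = 1.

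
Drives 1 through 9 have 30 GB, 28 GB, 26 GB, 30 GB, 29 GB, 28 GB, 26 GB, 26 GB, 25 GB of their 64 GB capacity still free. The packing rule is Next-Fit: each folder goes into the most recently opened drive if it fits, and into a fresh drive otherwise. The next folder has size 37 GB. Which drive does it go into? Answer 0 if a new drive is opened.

Next-Fit only looks at drive 9, which has 25 GB free.
37 GB does not fit, so a new drive is opened.

0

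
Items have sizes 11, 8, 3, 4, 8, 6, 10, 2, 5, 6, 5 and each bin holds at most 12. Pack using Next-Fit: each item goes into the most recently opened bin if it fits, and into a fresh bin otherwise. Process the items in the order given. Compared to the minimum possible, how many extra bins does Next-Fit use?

Next-Fit: [11] [8,3] [4,8] [6] [10,2] [5,6] [5] → 7 bins.
Total size 68; any packing needs at least ⌈68/12⌉ = 6 bins.
An optimal packing achieves that bound: [11] [10,2] [8,4] [8,3] [6,6] [5,5] → 6 bins.
Excess: 7 − 6 = 1.

1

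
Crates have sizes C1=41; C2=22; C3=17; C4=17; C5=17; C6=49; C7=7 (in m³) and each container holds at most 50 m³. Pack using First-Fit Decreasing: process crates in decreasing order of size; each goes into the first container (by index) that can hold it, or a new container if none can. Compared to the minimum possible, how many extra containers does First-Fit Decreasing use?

First-Fit Decreasing: [49] [41,7] [22,17] [17,17] → 4 containers.
Total size 170 m³; any packing needs at least ⌈170/50⌉ = 4 containers.
So 4 is already optimal.

0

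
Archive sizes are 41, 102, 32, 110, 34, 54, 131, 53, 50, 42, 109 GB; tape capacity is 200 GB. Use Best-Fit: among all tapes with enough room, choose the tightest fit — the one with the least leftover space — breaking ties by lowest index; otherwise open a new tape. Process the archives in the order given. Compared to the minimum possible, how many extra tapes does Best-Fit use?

1

Best-Fit: [41,102,32] [110,34,54] [131,53] [50,42] [109] → 5 tapes.
Total size 758 GB; any packing needs at least ⌈758/200⌉ = 4 tapes.
An optimal packing achieves that bound: [131,54] [110,53,34] [109,50,41] [102,42,32] → 4 tapes.
Excess: 5 − 4 = 1.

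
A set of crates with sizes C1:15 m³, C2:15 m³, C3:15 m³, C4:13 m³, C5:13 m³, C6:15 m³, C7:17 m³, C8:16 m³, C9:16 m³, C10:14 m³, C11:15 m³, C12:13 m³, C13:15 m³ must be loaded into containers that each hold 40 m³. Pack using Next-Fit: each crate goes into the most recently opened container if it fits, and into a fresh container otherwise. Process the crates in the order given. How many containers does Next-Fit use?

C1 (15 m³) → container 1 (remaining 25 m³)
C2 (15 m³) → container 1 (remaining 10 m³)
C3 (15 m³) → container 2 (remaining 25 m³)
C4 (13 m³) → container 2 (remaining 12 m³)
C5 (13 m³) → container 3 (remaining 27 m³)
C6 (15 m³) → container 3 (remaining 12 m³)
C7 (17 m³) → container 4 (remaining 23 m³)
C8 (16 m³) → container 4 (remaining 7 m³)
C9 (16 m³) → container 5 (remaining 24 m³)
C10 (14 m³) → container 5 (remaining 10 m³)
C11 (15 m³) → container 6 (remaining 25 m³)
C12 (13 m³) → container 6 (remaining 12 m³)
C13 (15 m³) → container 7 (remaining 25 m³)
Final containers: [15,15] [15,13] [13,15] [17,16] [16,14] [15,13] [15].

7 containers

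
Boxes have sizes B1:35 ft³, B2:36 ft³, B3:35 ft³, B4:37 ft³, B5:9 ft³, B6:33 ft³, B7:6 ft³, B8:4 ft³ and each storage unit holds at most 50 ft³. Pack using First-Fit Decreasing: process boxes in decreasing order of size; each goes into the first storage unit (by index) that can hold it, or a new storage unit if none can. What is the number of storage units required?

5

Sorted descending: 37, 36, 35, 35, 33, 9, 6, 4.
storage unit 1: place 37 ft³, 13 ft³ left
storage unit 2: place 36 ft³, 14 ft³ left
storage unit 3: place 35 ft³, 15 ft³ left
storage unit 4: place 35 ft³, 15 ft³ left
storage unit 5: place 33 ft³, 17 ft³ left
storage unit 1: place 9 ft³, 4 ft³ left
storage unit 2: place 6 ft³, 8 ft³ left
storage unit 1: place 4 ft³, 0 ft³ left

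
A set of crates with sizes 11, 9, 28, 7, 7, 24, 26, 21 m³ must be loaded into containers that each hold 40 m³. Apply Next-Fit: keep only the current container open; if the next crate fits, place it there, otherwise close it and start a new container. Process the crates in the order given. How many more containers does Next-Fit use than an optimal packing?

Next-Fit: [11,9] [28,7] [7,24] [26] [21] → 5 containers.
Total size 133 m³; any packing needs at least ⌈133/40⌉ = 4 containers.
An optimal packing achieves that bound: [28,11] [26,9] [24,7,7] [21] → 4 containers.
Excess: 5 − 4 = 1.

1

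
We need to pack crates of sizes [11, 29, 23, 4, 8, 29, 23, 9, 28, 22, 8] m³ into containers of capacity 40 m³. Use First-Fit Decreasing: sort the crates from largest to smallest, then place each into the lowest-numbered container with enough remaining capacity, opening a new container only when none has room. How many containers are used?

Sorted descending: 29, 29, 28, 23, 23, 22, 11, 9, 8, 8, 4.
Put 29 m³ in container 1; 11 m³ remain.
Put 29 m³ in container 2; 11 m³ remain.
Put 28 m³ in container 3; 12 m³ remain.
Put 23 m³ in container 4; 17 m³ remain.
Put 23 m³ in container 5; 17 m³ remain.
Put 22 m³ in container 6; 18 m³ remain.
Put 11 m³ in container 1; 0 m³ remain.
Put 9 m³ in container 2; 2 m³ remain.
Put 8 m³ in container 3; 4 m³ remain.
Put 8 m³ in container 4; 9 m³ remain.
Put 4 m³ in container 3; 0 m³ remain.

6 containers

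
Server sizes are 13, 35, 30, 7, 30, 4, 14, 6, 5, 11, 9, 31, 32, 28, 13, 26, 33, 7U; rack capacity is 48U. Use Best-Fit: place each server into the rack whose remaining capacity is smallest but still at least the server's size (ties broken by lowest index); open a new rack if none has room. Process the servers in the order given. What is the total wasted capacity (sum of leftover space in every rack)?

98

13U → rack 1 (remaining 35U)
35U → rack 1 (remaining 0U)
30U → rack 2 (remaining 18U)
7U → rack 2 (remaining 11U)
30U → rack 3 (remaining 18U)
4U → rack 2 (remaining 7U)
14U → rack 3 (remaining 4U)
6U → rack 2 (remaining 1U)
5U → rack 4 (remaining 43U)
11U → rack 4 (remaining 32U)
9U → rack 4 (remaining 23U)
31U → rack 5 (remaining 17U)
32U → rack 6 (remaining 16U)
28U → rack 7 (remaining 20U)
13U → rack 6 (remaining 3U)
26U → rack 8 (remaining 22U)
33U → rack 9 (remaining 15U)
7U → rack 9 (remaining 8U)
9 racks × 48U = 432U; used 334U; unused 98U.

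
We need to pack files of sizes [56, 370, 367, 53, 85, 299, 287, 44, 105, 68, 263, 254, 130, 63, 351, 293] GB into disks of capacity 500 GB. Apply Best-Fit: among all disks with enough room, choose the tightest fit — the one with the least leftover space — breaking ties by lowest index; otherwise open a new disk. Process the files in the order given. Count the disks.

8 disks

56 GB → disk 1 (remaining 444 GB)
370 GB → disk 1 (remaining 74 GB)
367 GB → disk 2 (remaining 133 GB)
53 GB → disk 1 (remaining 21 GB)
85 GB → disk 2 (remaining 48 GB)
299 GB → disk 3 (remaining 201 GB)
287 GB → disk 4 (remaining 213 GB)
44 GB → disk 2 (remaining 4 GB)
105 GB → disk 3 (remaining 96 GB)
68 GB → disk 3 (remaining 28 GB)
263 GB → disk 5 (remaining 237 GB)
254 GB → disk 6 (remaining 246 GB)
130 GB → disk 4 (remaining 83 GB)
63 GB → disk 4 (remaining 20 GB)
351 GB → disk 7 (remaining 149 GB)
293 GB → disk 8 (remaining 207 GB)
Final disks: [56,370,53] [367,85,44] [299,105,68] [287,130,63] [263] [254] [351] [293].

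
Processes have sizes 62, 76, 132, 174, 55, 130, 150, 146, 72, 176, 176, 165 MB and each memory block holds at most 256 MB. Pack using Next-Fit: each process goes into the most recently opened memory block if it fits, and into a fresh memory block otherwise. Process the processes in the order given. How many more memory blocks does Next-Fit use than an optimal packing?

1

Next-Fit: [62,76] [132] [174,55] [130] [150] [146,72] [176] [176] [165] → 9 memory blocks.
8 processes exceed 128 MB (half the capacity), and no two of those can share a memory block, so at least 8 memory blocks are needed.
An optimal packing achieves that bound: [176,76] [176,72] [174,62] [165,55] [150] [146] [132] [130] → 8 memory blocks.
Excess: 9 − 8 = 1.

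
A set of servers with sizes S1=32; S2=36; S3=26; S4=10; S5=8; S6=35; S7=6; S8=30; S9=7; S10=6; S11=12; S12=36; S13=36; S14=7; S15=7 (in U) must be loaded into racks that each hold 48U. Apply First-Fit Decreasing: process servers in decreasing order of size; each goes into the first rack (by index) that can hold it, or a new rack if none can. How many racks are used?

7

Sorted descending: 36, 36, 36, 35, 32, 30, 26, 12, 10, 8, 7, 7, 7, 6, 6.
Put 36U in rack 1; 12U remain.
Put 36U in rack 2; 12U remain.
Put 36U in rack 3; 12U remain.
Put 35U in rack 4; 13U remain.
Put 32U in rack 5; 16U remain.
Put 30U in rack 6; 18U remain.
Put 26U in rack 7; 22U remain.
Put 12U in rack 1; 0U remain.
Put 10U in rack 2; 2U remain.
Put 8U in rack 3; 4U remain.
Put 7U in rack 4; 6U remain.
Put 7U in rack 5; 9U remain.
Put 7U in rack 5; 2U remain.
Put 6U in rack 4; 0U remain.
Put 6U in rack 6; 12U remain.
Final racks: [36,12] [36,10] [36,8] [35,7,6] [32,7,7] [30,6] [26].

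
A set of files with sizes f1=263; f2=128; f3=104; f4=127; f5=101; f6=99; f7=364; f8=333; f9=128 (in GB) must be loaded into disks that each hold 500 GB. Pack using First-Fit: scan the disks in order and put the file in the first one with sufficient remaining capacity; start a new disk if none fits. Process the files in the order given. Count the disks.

4

Put f1 (263 GB) in disk 1; 237 GB remain.
Put f2 (128 GB) in disk 1; 109 GB remain.
Put f3 (104 GB) in disk 1; 5 GB remain.
Put f4 (127 GB) in disk 2; 373 GB remain.
Put f5 (101 GB) in disk 2; 272 GB remain.
Put f6 (99 GB) in disk 2; 173 GB remain.
Put f7 (364 GB) in disk 3; 136 GB remain.
Put f8 (333 GB) in disk 4; 167 GB remain.
Put f9 (128 GB) in disk 2; 45 GB remain.
Final disks: [263,128,104] [127,101,99,128] [364] [333].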